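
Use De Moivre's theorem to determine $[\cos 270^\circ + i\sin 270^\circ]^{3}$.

By De Moivre: z^n = r^n(cos(nθ) + i sin(nθ))
= 1^3(cos(3*270°) + i sin(3*270°))
= 1(cos 90° + i sin 90°)
= i


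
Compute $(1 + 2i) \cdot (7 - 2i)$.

(a1*a2 - b1*b2) + (a1*b2 + b1*a2)i
= (7 - (-4)) + (-2 + 14)i
= 11 + 12i


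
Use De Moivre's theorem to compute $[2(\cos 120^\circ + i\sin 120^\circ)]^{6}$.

By De Moivre: z^n = r^n(cos(nθ) + i sin(nθ))
= 2^6(cos(6*120°) + i sin(6*120°))
= 64(cos 0° + i sin 0°)
= 64


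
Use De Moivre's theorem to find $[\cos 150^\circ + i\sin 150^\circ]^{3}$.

By De Moivre: z^n = r^n(cos(nθ) + i sin(nθ))
= 1^3(cos(3*150°) + i sin(3*150°))
= 1(cos 90° + i sin 90°)
= i


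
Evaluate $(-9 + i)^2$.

(a + bi)^2 = a^2 - b^2 + 2abi
= (-9)^2 - 1^2 + 2*(-9)*1i
= 80 - 18i


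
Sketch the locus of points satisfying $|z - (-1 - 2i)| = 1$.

|z - z0| = r describes a circle centered at z0 with radius r
Here z0 = -1 - 2i and r = 1
Locus: Circle centered at (-1, -2) with radius 1


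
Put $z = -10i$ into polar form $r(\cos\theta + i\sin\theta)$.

r = |z| = sqrt(a^2 + b^2) = sqrt((0)^2 + (-10)^2) = sqrt(0 + 100) = sqrt(100) = 10
a = 0 and b < 0, so z lies on the negative imaginary axis: θ = 270°
z = 10(cos 270° + i sin 270°)


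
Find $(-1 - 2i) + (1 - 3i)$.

(-1 + 1) + (-2 + (-3))i = -5i


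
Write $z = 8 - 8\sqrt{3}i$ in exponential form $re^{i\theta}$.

r = |z| = sqrt((8)^2 + (-8*sqrt(3))^2) = sqrt(64 + 192) = sqrt(256) = 16
θ = arctan(b/a) = arctan(-13.8564/8) (quadrant-adjusted) = -60° = -π/3
z = 16e^(-i*π/3)


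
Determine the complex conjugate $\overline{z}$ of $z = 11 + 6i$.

If z = a + bi, then conjugate(z) = a - bi
conjugate(11 + 6i) = 11 - 6i


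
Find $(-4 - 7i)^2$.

(a + bi)^2 = a^2 - b^2 + 2abi
= (-4)^2 - (-7)^2 + 2*(-4)*(-7)i
= -33 + 56i


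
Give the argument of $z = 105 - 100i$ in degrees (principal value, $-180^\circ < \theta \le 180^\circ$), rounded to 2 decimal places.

θ = arctan(b/a) = arctan(-100/105) (quadrant-adjusted) = -43.60°


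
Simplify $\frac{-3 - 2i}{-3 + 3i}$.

Multiply numerator and denominator by conjugate (-3 - 3i):
= (-3 - 2i)(-3 - 3i) / ((-3)^2 + 3^2)
= (3 + 15i) / 18
Divide through by 3: (1 + 5i) / 6
= 1/6 + (5/6)i


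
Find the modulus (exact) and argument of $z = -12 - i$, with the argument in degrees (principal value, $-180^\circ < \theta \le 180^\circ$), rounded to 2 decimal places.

|z| = sqrt((-12)^2 + (-1)^2) = sqrt(145)
arg(z) = arctan(b/a) = arctan(-1/-12) (quadrant-adjusted) = -175.24°


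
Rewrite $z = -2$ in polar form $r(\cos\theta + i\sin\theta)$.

r = |z| = sqrt(a^2 + b^2) = sqrt((-2)^2 + (0)^2) = sqrt(4 + 0) = sqrt(4) = 2
b = 0 and a < 0, so z lies on the negative real axis: θ = 180°
z = 2(cos 180° + i sin 180°)


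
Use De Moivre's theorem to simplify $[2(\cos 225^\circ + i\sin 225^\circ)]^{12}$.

By De Moivre: z^n = r^n(cos(nθ) + i sin(nθ))
= 2^12(cos(12*225°) + i sin(12*225°))
= 4096(cos 180° + i sin 180°)
= -4096


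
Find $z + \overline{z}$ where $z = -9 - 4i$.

z + conjugate(z) = (a + bi) + (a - bi) = 2a
= 2 * (-9) = -18


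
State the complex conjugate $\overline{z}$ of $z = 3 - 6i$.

If z = a + bi, then conjugate(z) = a - bi
conjugate(3 - 6i) = 3 + 6i


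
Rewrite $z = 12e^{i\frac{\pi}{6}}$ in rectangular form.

a = r cos θ = 12 * sqrt(3)/2 = 6*sqrt(3)
b = r sin θ = 12 * 1/2 = 6
z = 6*sqrt(3) + 6i


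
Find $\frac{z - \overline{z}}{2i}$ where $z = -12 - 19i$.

z - conjugate(z) = 2bi
(z - conjugate(z))/(2i) = 2bi/(2i) = b = -19


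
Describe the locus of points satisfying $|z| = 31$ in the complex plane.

|z| = 31 means sqrt(x^2 + y^2) = 31
This is a circle of radius 31 centered at the origin


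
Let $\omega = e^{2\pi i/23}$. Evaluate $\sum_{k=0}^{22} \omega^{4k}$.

Let ζ = ω^4 = e^(2πi·4/23). Since 23 ∤ 4, ζ ≠ 1.
Sum = Σ_{k=0}^{22} ζ^k = (ζ^23 - 1)/(ζ - 1) = (ω^{4·23} - 1)/(ζ - 1) = (1 - 1)/(ζ - 1) = 0


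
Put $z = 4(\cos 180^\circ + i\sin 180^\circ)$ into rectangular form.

a = r cos θ = 4 * -1 = -4
b = r sin θ = 4 * 0 = 0
z = -4


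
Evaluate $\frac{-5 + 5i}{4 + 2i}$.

Multiply numerator and denominator by conjugate (4 - 2i):
= (-5 + 5i)(4 - 2i) / (4^2 + 2^2)
= (-10 + 30i) / 20
Divide through by 10: (-1 + 3i) / 2
= -1/2 + (3/2)i


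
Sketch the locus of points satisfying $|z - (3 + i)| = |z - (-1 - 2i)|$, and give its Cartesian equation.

|z - z1| = |z - z2| means z is equidistant from z1 and z2,
i.e. the perpendicular bisector of the segment from (3, 1) to (-1, -2) (midpoint (1, -1/2)).
With z = x + yi, square both sides:
(x - 3)^2 + (y - 1)^2 = (x - (-1))^2 + (y - (-2))^2
The x^2 and y^2 terms cancel: -8x + (-6)y = 5 - 10 = -5
Simplify: 8x + 6y = 5
Locus: Perpendicular bisector of the segment from (3, 1) to (-1, -2): the line 8x + 6y = 5


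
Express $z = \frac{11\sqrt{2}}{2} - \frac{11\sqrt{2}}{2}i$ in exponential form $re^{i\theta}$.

r = |z| = sqrt((11*sqrt(2)/2)^2 + (-11*sqrt(2)/2)^2) = sqrt(121/2 + 121/2) = sqrt(121) = 11
θ = arctan(b/a) = arctan(-7.7782/7.7782) (quadrant-adjusted) = -45° = -π/4
z = 11e^(-i*π/4)


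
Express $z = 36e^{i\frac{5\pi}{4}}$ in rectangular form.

a = r cos θ = 36 * -sqrt(2)/2 = -18*sqrt(2)
b = r sin θ = 36 * -sqrt(2)/2 = -18*sqrt(2)
z = -18*sqrt(2) - 18*sqrt(2)i


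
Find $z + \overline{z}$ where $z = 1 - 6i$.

z + conjugate(z) = (a + bi) + (a - bi) = 2a
= 2 * 1 = 2


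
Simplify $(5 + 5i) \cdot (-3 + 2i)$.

(a1*a2 - b1*b2) + (a1*b2 + b1*a2)i
= (-15 - 10) + (10 + (-15))i
= -25 - 5i


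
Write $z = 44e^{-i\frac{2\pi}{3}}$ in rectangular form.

a = r cos θ = 44 * -1/2 = -22
b = r sin θ = 44 * -sqrt(3)/2 = -22*sqrt(3)
z = -22 - 22*sqrt(3)i


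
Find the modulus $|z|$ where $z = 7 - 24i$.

|z| = sqrt(a^2 + b^2) = sqrt(7^2 + (-24)^2) = sqrt(625) = 25


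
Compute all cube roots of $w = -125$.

|w| = 125, arg(w) = 180°
Root modulus = 125^(1/3) = 5
Root arguments: θ_k = (180° + 360°k)/3 for k = 0, 1, ..., 2
Roots: 5/2 + (5*sqrt(3)/2)i, -5, 5/2 - (5*sqrt(3)/2)i


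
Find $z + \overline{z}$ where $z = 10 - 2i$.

z + conjugate(z) = (a + bi) + (a - bi) = 2a
= 2 * 10 = 20


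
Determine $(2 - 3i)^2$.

(a + bi)^2 = a^2 - b^2 + 2abi
= 2^2 - (-3)^2 + 2*2*(-3)i
= -5 - 12i


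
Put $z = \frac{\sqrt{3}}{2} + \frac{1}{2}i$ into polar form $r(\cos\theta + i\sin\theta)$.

r = |z| = sqrt(a^2 + b^2) = sqrt((sqrt(3)/2)^2 + (1/2)^2) = sqrt(3/4 + 1/4) = sqrt(1) = 1
θ = arctan(b/a) = arctan(0.5/0.866) (quadrant-adjusted) = 30°
z = 1(cos 30° + i sin 30°)


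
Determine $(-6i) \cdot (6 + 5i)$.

(a1*a2 - b1*b2) + (a1*b2 + b1*a2)i
= (0 - (-30)) + (0 + (-36))i
= 30 - 36i


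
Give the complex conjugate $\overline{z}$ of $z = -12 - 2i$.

If z = a + bi, then conjugate(z) = a - bi
conjugate(-12 - 2i) = -12 + 2i


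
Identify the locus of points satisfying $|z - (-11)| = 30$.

|z - z0| = r describes a circle centered at z0 with radius r
Here z0 = -11 and r = 30
Locus: Circle centered at (-11, 0) with radius 30


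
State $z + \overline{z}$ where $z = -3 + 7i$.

z + conjugate(z) = (a + bi) + (a - bi) = 2a
= 2 * (-3) = -6


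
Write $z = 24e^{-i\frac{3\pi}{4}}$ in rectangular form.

a = r cos θ = 24 * -sqrt(2)/2 = -12*sqrt(2)
b = r sin θ = 24 * -sqrt(2)/2 = -12*sqrt(2)
z = -12*sqrt(2) - 12*sqrt(2)i


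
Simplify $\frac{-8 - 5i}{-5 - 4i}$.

Multiply numerator and denominator by conjugate (-5 + 4i):
= (-8 - 5i)(-5 + 4i) / ((-5)^2 + (-4)^2)
= (60 - 7i) / 41
= 60/41 - (7/41)i


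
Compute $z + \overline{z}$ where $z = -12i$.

z + conjugate(z) = (a + bi) + (a - bi) = 2a
= 2 * 0 = 0


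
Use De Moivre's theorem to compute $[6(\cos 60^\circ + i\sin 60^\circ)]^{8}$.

By De Moivre: z^n = r^n(cos(nθ) + i sin(nθ))
= 6^8(cos(8*60°) + i sin(8*60°))
= 1679616(cos 120° + i sin 120°)
= -839808 + 839808*sqrt(3)i


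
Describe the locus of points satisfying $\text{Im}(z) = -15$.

Im(z) = y where z = x + yi; the equation y = -15 is satisfied by all points with that y-coordinate
Locus: Horizontal line y = -15


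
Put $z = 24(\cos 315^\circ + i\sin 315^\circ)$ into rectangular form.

a = r cos θ = 24 * sqrt(2)/2 = 12*sqrt(2)
b = r sin θ = 24 * -sqrt(2)/2 = -12*sqrt(2)
z = 12*sqrt(2) - 12*sqrt(2)i


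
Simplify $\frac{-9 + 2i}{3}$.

Divisor is real, so divide each part by 3:
= -3 + (2/3)i


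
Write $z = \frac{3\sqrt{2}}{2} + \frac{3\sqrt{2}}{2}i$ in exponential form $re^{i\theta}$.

r = |z| = sqrt((3*sqrt(2)/2)^2 + (3*sqrt(2)/2)^2) = sqrt(9/2 + 9/2) = sqrt(9) = 3
θ = arctan(b/a) = arctan(2.1213/2.1213) (quadrant-adjusted) = 45° = π/4
z = 3e^(i*π/4)


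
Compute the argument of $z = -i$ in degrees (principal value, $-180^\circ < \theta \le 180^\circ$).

a = 0 and b < 0, so z lies on the negative imaginary axis: θ = -90°


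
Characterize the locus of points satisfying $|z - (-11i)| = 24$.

|z - z0| = r describes a circle centered at z0 with radius r
Here z0 = -11i and r = 24
Locus: Circle centered at (0, -11) with radius 24


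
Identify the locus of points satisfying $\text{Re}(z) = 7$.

Re(z) = x where z = x + yi; the equation x = 7 is satisfied by all points with that x-coordinate
Locus: Vertical line x = 7


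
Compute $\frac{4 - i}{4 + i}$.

Multiply numerator and denominator by conjugate (4 - i):
= (4 - i)(4 - i) / (4^2 + 1^2)
= (15 - 8i) / 17
= 15/17 - (8/17)i


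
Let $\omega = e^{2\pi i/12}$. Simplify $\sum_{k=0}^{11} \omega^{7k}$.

Let ζ = ω^7 = e^(2πi·7/12). Since 12 ∤ 7, ζ ≠ 1.
Sum = Σ_{k=0}^{11} ζ^k = (ζ^12 - 1)/(ζ - 1) = (ω^{7·12} - 1)/(ζ - 1) = (1 - 1)/(ζ - 1) = 0


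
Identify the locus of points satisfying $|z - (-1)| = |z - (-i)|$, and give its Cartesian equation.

|z - z1| = |z - z2| means z is equidistant from z1 and z2,
i.e. the perpendicular bisector of the segment from (-1, 0) to (0, -1) (midpoint (-1/2, -1/2)).
With z = x + yi, square both sides:
(x - (-1))^2 + (y - 0)^2 = (x - 0)^2 + (y - (-1))^2
The x^2 and y^2 terms cancel: 2x + (-2)y = 1 - 1 = 0
Simplify: x - y = 0
Locus: Perpendicular bisector of the segment from (-1, 0) to (0, -1): the line x - y = 0


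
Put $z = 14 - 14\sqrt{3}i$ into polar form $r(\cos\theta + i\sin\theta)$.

r = |z| = sqrt(a^2 + b^2) = sqrt((14)^2 + (-14*sqrt(3))^2) = sqrt(196 + 588) = sqrt(784) = 28
θ = arctan(b/a) = arctan(-24.2487/14) (quadrant-adjusted) = 300°
z = 28(cos 300° + i sin 300°)


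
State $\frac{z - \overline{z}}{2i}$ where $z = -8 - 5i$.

z - conjugate(z) = 2bi
(z - conjugate(z))/(2i) = 2bi/(2i) = b = -5


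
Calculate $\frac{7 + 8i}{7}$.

Divisor is real, so divide each part by 7:
= 1 + (8/7)i


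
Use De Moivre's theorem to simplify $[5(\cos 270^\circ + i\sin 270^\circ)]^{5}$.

By De Moivre: z^n = r^n(cos(nθ) + i sin(nθ))
= 5^5(cos(5*270°) + i sin(5*270°))
= 3125(cos 270° + i sin 270°)
= -3125i


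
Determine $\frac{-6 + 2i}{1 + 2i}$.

Multiply numerator and denominator by conjugate (1 - 2i):
= (-6 + 2i)(1 - 2i) / (1^2 + 2^2)
= (-2 + 14i) / 5
= -2/5 + (14/5)i


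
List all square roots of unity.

ω_k = e^(2πik/2) = cos(2πk/2) + i sin(2πk/2) for k = 0, 1, ..., 1
Roots: 1, -1


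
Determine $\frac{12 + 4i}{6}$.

Divisor is real, so divide each part by 6:
= 2 + (2/3)i


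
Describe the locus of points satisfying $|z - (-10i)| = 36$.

|z - z0| = r describes a circle centered at z0 with radius r
Here z0 = -10i and r = 36
Locus: Circle centered at (0, -10) with radius 36


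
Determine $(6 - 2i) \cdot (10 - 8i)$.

(a1*a2 - b1*b2) + (a1*b2 + b1*a2)i
= (60 - 16) + (-48 + (-20))i
= 44 - 68i


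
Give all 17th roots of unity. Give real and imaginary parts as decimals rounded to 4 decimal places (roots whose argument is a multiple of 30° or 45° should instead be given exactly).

ω_k = e^(2πik/17) = cos(2πk/17) + i sin(2πk/17) for k = 0, 1, ..., 16
Roots: 1, 0.9325 + 0.3612i, 0.7390 + 0.6737i, 0.4457 + 0.8952i, 0.0923 + 0.9957i, -0.2737 + 0.9618i, -0.6026 + 0.7980i, -0.8502 + 0.5264i, -0.9830 + 0.1837i, -0.9830 - 0.1837i, -0.8502 - 0.5264i, -0.6026 - 0.7980i, -0.2737 - 0.9618i, 0.0923 - 0.9957i, 0.4457 - 0.8952i, 0.7390 - 0.6737i, 0.9325 - 0.3612i


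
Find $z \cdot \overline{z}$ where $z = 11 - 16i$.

z * conjugate(z) = |z|^2 = a^2 + b^2
= 11^2 + (-16)^2 = 377


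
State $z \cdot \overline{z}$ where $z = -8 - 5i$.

z * conjugate(z) = |z|^2 = a^2 + b^2
= (-8)^2 + (-5)^2 = 89


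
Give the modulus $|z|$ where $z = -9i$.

|z| = sqrt(a^2 + b^2) = sqrt(0^2 + (-9)^2) = sqrt(81) = 9


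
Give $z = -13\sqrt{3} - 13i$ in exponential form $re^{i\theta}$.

r = |z| = sqrt((-13*sqrt(3))^2 + (-13)^2) = sqrt(507 + 169) = sqrt(676) = 26
θ = arctan(b/a) = arctan(-13/-22.5167) (quadrant-adjusted) = -150° = -5π/6
z = 26e^(-i*5π/6)


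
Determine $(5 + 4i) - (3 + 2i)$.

(5 - 3) + (4 - 2)i = 2 + 2i


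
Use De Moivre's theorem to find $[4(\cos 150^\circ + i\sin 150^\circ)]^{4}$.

By De Moivre: z^n = r^n(cos(nθ) + i sin(nθ))
= 4^4(cos(4*150°) + i sin(4*150°))
= 256(cos 240° + i sin 240°)
= -128 - 128*sqrt(3)i


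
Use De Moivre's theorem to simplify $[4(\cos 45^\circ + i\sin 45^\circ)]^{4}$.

By De Moivre: z^n = r^n(cos(nθ) + i sin(nθ))
= 4^4(cos(4*45°) + i sin(4*45°))
= 256(cos 180° + i sin 180°)
= -256


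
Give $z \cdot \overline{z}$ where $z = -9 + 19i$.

z * conjugate(z) = |z|^2 = a^2 + b^2
= (-9)^2 + 19^2 = 442


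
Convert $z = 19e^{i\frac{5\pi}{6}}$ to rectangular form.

a = r cos θ = 19 * -sqrt(3)/2 = -19*sqrt(3)/2
b = r sin θ = 19 * 1/2 = 19/2
z = -19*sqrt(3)/2 + (19/2)i


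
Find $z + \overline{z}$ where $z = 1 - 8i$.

z + conjugate(z) = (a + bi) + (a - bi) = 2a
= 2 * 1 = 2


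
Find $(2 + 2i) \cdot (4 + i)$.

(a1*a2 - b1*b2) + (a1*b2 + b1*a2)i
= (8 - 2) + (2 + 8)i
= 6 + 10i


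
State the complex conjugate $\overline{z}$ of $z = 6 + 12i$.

If z = a + bi, then conjugate(z) = a - bi
conjugate(6 + 12i) = 6 - 12i


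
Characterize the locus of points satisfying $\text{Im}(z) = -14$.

Im(z) = y where z = x + yi; the equation y = -14 is satisfied by all points with that y-coordinate
Locus: Horizontal line y = -14


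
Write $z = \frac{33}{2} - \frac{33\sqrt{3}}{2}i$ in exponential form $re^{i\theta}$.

r = |z| = sqrt((33/2)^2 + (-33*sqrt(3)/2)^2) = sqrt(1089/4 + 3267/4) = sqrt(1089) = 33
θ = arctan(b/a) = arctan(-28.5788/16.5) (quadrant-adjusted) = -60° = -π/3
z = 33e^(-i*π/3)


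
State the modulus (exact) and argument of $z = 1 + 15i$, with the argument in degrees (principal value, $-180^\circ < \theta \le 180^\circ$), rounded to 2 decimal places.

|z| = sqrt(1^2 + 15^2) = sqrt(226)
arg(z) = arctan(b/a) = arctan(15/1) (quadrant-adjusted) = 86.19°


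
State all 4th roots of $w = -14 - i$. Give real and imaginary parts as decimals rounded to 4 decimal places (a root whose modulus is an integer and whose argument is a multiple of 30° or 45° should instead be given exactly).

|w| = sqrt(197) ≈ 14.035669, arg(w) ≈ 184.085617°
Root modulus = sqrt(197)^(1/4) ≈ 1.935567
Root arguments: θ_k = (arg(w) + 360°k)/4 for k = 0, 1, ..., 3
Compute each root as (root modulus)(cos θ_k + i sin θ_k) using full-precision intermediates, then round to 4 decimal places.
Roots: 1.3440 + 1.3928i, -1.3928 + 1.3440i, -1.3440 - 1.3928i, 1.3928 - 1.3440i


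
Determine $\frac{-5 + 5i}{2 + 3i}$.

Multiply numerator and denominator by conjugate (2 - 3i):
= (-5 + 5i)(2 - 3i) / (2^2 + 3^2)
= (5 + 25i) / 13
= 5/13 + (25/13)i


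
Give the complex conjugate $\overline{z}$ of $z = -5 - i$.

If z = a + bi, then conjugate(z) = a - bi
conjugate(-5 - i) = -5 + i


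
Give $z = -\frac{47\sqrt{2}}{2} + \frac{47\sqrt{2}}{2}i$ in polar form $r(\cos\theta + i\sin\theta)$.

r = |z| = sqrt(a^2 + b^2) = sqrt((-47*sqrt(2)/2)^2 + (47*sqrt(2)/2)^2) = sqrt(2209/2 + 2209/2) = sqrt(2209) = 47
θ = arctan(b/a) = arctan(33.234/-33.234) (quadrant-adjusted) = 135°
z = 47(cos 135° + i sin 135°)


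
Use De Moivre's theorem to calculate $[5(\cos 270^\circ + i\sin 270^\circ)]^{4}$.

By De Moivre: z^n = r^n(cos(nθ) + i sin(nθ))
= 5^4(cos(4*270°) + i sin(4*270°))
= 625(cos 0° + i sin 0°)
= 625


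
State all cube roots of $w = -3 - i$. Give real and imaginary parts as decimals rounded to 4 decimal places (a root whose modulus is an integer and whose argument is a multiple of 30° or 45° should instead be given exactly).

|w| = sqrt(10) ≈ 3.162278, arg(w) ≈ 198.434949°
Root modulus = sqrt(10)^(1/3) ≈ 1.467799
Root arguments: θ_k = (arg(w) + 360°k)/3 for k = 0, 1, ..., 2
Compute each root as (root modulus)(cos θ_k + i sin θ_k) using full-precision intermediates, then round to 4 decimal places.
Roots: 0.5936 + 1.3424i, -1.4594 - 0.1571i, 0.8658 - 1.1853i


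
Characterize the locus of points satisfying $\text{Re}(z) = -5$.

Re(z) = x where z = x + yi; the equation x = -5 is satisfied by all points with that x-coordinate
Locus: Vertical line x = -5


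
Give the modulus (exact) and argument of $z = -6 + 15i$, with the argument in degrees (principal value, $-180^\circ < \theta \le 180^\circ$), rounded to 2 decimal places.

|z| = sqrt((-6)^2 + 15^2) = sqrt(261)
arg(z) = arctan(b/a) = arctan(15/-6) (quadrant-adjusted) = 111.80°


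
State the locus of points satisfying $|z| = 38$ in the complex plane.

|z| = 38 means sqrt(x^2 + y^2) = 38
This is a circle of radius 38 centered at the origin


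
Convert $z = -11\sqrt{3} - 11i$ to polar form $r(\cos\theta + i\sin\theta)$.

r = |z| = sqrt(a^2 + b^2) = sqrt((-11*sqrt(3))^2 + (-11)^2) = sqrt(363 + 121) = sqrt(484) = 22
θ = arctan(b/a) = arctan(-11/-19.0526) (quadrant-adjusted) = 210°
z = 22(cos 210° + i sin 210°)


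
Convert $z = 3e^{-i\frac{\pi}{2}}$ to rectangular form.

a = r cos θ = 3 * 0 = 0
b = r sin θ = 3 * -1 = -3
z = -3i


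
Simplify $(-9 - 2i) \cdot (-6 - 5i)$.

(a1*a2 - b1*b2) + (a1*b2 + b1*a2)i
= (54 - 10) + (45 + 12)i
= 44 + 57i


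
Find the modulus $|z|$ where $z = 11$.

|z| = sqrt(a^2 + b^2) = sqrt(11^2 + 0^2) = sqrt(121) = 11


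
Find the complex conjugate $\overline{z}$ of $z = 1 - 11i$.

If z = a + bi, then conjugate(z) = a - bi
conjugate(1 - 11i) = 1 + 11i


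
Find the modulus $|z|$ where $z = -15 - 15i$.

|z| = sqrt(a^2 + b^2) = sqrt((-15)^2 + (-15)^2) = sqrt(450) = sqrt(450)


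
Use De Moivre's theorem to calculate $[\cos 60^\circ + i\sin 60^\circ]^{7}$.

By De Moivre: z^n = r^n(cos(nθ) + i sin(nθ))
= 1^7(cos(7*60°) + i sin(7*60°))
= 1(cos 60° + i sin 60°)
= 1/2 + (sqrt(3)/2)i


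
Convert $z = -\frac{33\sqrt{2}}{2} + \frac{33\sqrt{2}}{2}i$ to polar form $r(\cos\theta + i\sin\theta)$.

r = |z| = sqrt(a^2 + b^2) = sqrt((-33*sqrt(2)/2)^2 + (33*sqrt(2)/2)^2) = sqrt(1089/2 + 1089/2) = sqrt(1089) = 33
θ = arctan(b/a) = arctan(23.3345/-23.3345) (quadrant-adjusted) = 135°
z = 33(cos 135° + i sin 135°)


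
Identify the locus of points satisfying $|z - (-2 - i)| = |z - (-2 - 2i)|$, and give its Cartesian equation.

|z - z1| = |z - z2| means z is equidistant from z1 and z2,
i.e. the perpendicular bisector of the segment from (-2, -1) to (-2, -2) (midpoint (-2, -3/2)).
With z = x + yi, square both sides:
(x - (-2))^2 + (y - (-1))^2 = (x - (-2))^2 + (y - (-2))^2
The x^2 and y^2 terms cancel: 0x + (-2)y = 8 - 5 = 3
Simplify: y = -3/2
Locus: Perpendicular bisector of the segment from (-2, -1) to (-2, -2): the line y = -3/2


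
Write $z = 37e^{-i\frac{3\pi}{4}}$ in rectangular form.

a = r cos θ = 37 * -sqrt(2)/2 = -37*sqrt(2)/2
b = r sin θ = 37 * -sqrt(2)/2 = -37*sqrt(2)/2
z = -37*sqrt(2)/2 - (37*sqrt(2)/2)i


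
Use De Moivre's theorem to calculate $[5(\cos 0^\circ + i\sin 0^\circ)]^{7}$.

By De Moivre: z^n = r^n(cos(nθ) + i sin(nθ))
= 5^7(cos(7*0°) + i sin(7*0°))
= 78125(cos 0° + i sin 0°)
= 78125


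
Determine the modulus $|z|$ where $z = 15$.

|z| = sqrt(a^2 + b^2) = sqrt(15^2 + 0^2) = sqrt(225) = 15


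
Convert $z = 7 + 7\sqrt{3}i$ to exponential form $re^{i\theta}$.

r = |z| = sqrt((7)^2 + (7*sqrt(3))^2) = sqrt(49 + 147) = sqrt(196) = 14
θ = arctan(b/a) = arctan(12.1244/7) (quadrant-adjusted) = 60° = π/3
z = 14e^(i*π/3)


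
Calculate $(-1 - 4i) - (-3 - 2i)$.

(-1 - (-3)) + (-4 - (-2))i = 2 - 2i


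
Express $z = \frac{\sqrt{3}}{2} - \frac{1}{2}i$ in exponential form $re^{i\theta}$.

r = |z| = sqrt((sqrt(3)/2)^2 + (-1/2)^2) = sqrt(3/4 + 1/4) = sqrt(1) = 1
θ = arctan(b/a) = arctan(-0.5/0.866) (quadrant-adjusted) = -30° = -π/6
z = 1e^(-i*π/6)


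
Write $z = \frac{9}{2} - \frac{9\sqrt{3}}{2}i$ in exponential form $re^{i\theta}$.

r = |z| = sqrt((9/2)^2 + (-9*sqrt(3)/2)^2) = sqrt(81/4 + 243/4) = sqrt(81) = 9
θ = arctan(b/a) = arctan(-7.7942/4.5) (quadrant-adjusted) = -60° = -π/3
z = 9e^(-i*π/3)


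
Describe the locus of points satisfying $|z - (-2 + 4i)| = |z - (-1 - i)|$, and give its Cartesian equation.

|z - z1| = |z - z2| means z is equidistant from z1 and z2,
i.e. the perpendicular bisector of the segment from (-2, 4) to (-1, -1) (midpoint (-3/2, 3/2)).
With z = x + yi, square both sides:
(x - (-2))^2 + (y - 4)^2 = (x - (-1))^2 + (y - (-1))^2
The x^2 and y^2 terms cancel: 2x + (-10)y = 2 - 20 = -18
Simplify: x - 5y = -9
Locus: Perpendicular bisector of the segment from (-2, 4) to (-1, -1): the line x - 5y = -9


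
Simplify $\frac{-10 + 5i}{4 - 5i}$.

Multiply numerator and denominator by conjugate (4 + 5i):
= (-10 + 5i)(4 + 5i) / (4^2 + (-5)^2)
= (-65 - 30i) / 41
= -65/41 - (30/41)i


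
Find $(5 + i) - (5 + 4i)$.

(5 - 5) + (1 - 4)i = -3i


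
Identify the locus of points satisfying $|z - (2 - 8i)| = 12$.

|z - z0| = r describes a circle centered at z0 with radius r
Here z0 = 2 - 8i and r = 12
Locus: Circle centered at (2, -8) with radius 12


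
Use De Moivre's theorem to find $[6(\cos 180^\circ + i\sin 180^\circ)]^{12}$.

By De Moivre: z^n = r^n(cos(nθ) + i sin(nθ))
= 6^12(cos(12*180°) + i sin(12*180°))
= 2176782336(cos 0° + i sin 0°)
= 2176782336


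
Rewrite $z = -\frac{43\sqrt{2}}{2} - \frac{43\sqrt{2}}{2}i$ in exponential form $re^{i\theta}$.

r = |z| = sqrt((-43*sqrt(2)/2)^2 + (-43*sqrt(2)/2)^2) = sqrt(1849/2 + 1849/2) = sqrt(1849) = 43
θ = arctan(b/a) = arctan(-30.4056/-30.4056) (quadrant-adjusted) = 225° = 5π/4
z = 43e^(i*5π/4)


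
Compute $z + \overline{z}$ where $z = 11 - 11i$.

z + conjugate(z) = (a + bi) + (a - bi) = 2a
= 2 * 11 = 22


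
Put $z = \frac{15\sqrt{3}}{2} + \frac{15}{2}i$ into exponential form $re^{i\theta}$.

r = |z| = sqrt((15*sqrt(3)/2)^2 + (15/2)^2) = sqrt(675/4 + 225/4) = sqrt(225) = 15
θ = arctan(b/a) = arctan(7.5/12.9904) (quadrant-adjusted) = 30° = π/6
z = 15e^(i*π/6)


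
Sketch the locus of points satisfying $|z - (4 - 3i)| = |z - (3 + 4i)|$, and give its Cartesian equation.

|z - z1| = |z - z2| means z is equidistant from z1 and z2,
i.e. the perpendicular bisector of the segment from (4, -3) to (3, 4) (midpoint (7/2, 1/2)).
With z = x + yi, square both sides:
(x - 4)^2 + (y - (-3))^2 = (x - 3)^2 + (y - 4)^2
The x^2 and y^2 terms cancel: -2x + 14y = 25 - 25 = 0
Simplify: x - 7y = 0
Locus: Perpendicular bisector of the segment from (4, -3) to (3, 4): the line x - 7y = 0


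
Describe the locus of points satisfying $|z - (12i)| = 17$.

|z - z0| = r describes a circle centered at z0 with radius r
Here z0 = 12i and r = 17
Locus: Circle centered at (0, 12) with radius 17


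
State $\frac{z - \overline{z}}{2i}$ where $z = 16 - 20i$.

z - conjugate(z) = 2bi
(z - conjugate(z))/(2i) = 2bi/(2i) = b = -20


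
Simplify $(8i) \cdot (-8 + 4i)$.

(a1*a2 - b1*b2) + (a1*b2 + b1*a2)i
= (0 - 32) + (0 + (-64))i
= -32 - 64i


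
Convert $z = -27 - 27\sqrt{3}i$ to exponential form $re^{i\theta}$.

r = |z| = sqrt((-27)^2 + (-27*sqrt(3))^2) = sqrt(729 + 2187) = sqrt(2916) = 54
θ = arctan(b/a) = arctan(-46.7654/-27) (quadrant-adjusted) = -120° = -2π/3
z = 54e^(-i*2π/3)


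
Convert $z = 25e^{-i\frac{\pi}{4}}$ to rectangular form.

a = r cos θ = 25 * sqrt(2)/2 = 25*sqrt(2)/2
b = r sin θ = 25 * -sqrt(2)/2 = -25*sqrt(2)/2
z = 25*sqrt(2)/2 - (25*sqrt(2)/2)i


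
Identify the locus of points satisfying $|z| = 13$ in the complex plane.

|z| = 13 means sqrt(x^2 + y^2) = 13
This is a circle of radius 13 centered at the origin


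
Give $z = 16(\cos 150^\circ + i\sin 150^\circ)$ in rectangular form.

a = r cos θ = 16 * -sqrt(3)/2 = -8*sqrt(3)
b = r sin θ = 16 * 1/2 = 8
z = -8*sqrt(3) + 8i


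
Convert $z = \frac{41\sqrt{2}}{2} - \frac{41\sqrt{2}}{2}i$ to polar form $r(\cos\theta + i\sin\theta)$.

r = |z| = sqrt(a^2 + b^2) = sqrt((41*sqrt(2)/2)^2 + (-41*sqrt(2)/2)^2) = sqrt(1681/2 + 1681/2) = sqrt(1681) = 41
θ = arctan(b/a) = arctan(-28.9914/28.9914) (quadrant-adjusted) = 315°
z = 41(cos 315° + i sin 315°)


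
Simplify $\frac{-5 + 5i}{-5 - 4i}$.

Multiply numerator and denominator by conjugate (-5 + 4i):
= (-5 + 5i)(-5 + 4i) / ((-5)^2 + (-4)^2)
= (5 - 45i) / 41
= 5/41 - (45/41)i


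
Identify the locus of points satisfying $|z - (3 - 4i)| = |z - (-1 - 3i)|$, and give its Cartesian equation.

|z - z1| = |z - z2| means z is equidistant from z1 and z2,
i.e. the perpendicular bisector of the segment from (3, -4) to (-1, -3) (midpoint (1, -7/2)).
With z = x + yi, square both sides:
(x - 3)^2 + (y - (-4))^2 = (x - (-1))^2 + (y - (-3))^2
The x^2 and y^2 terms cancel: -8x + 2y = 10 - 25 = -15
Simplify: 8x - 2y = 15
Locus: Perpendicular bisector of the segment from (3, -4) to (-1, -3): the line 8x - 2y = 15


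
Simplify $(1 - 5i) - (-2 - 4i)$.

(1 - (-2)) + (-5 - (-4))i = 3 - i


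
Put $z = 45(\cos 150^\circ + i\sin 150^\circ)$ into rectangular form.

a = r cos θ = 45 * -sqrt(3)/2 = -45*sqrt(3)/2
b = r sin θ = 45 * 1/2 = 45/2
z = -45*sqrt(3)/2 + (45/2)i


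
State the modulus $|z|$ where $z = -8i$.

|z| = sqrt(a^2 + b^2) = sqrt(0^2 + (-8)^2) = sqrt(64) = 8


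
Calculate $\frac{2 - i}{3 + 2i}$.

Multiply numerator and denominator by conjugate (3 - 2i):
= (2 - i)(3 - 2i) / (3^2 + 2^2)
= (4 - 7i) / 13
= 4/13 - (7/13)i


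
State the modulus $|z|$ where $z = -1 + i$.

|z| = sqrt(a^2 + b^2) = sqrt((-1)^2 + 1^2) = sqrt(2) = sqrt(2)


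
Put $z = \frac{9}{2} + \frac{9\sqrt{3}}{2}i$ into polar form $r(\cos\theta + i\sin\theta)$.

r = |z| = sqrt(a^2 + b^2) = sqrt((9/2)^2 + (9*sqrt(3)/2)^2) = sqrt(81/4 + 243/4) = sqrt(81) = 9
θ = arctan(b/a) = arctan(7.7942/4.5) (quadrant-adjusted) = 60°
z = 9(cos 60° + i sin 60°)


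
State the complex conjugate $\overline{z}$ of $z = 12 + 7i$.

If z = a + bi, then conjugate(z) = a - bi
conjugate(12 + 7i) = 12 - 7i


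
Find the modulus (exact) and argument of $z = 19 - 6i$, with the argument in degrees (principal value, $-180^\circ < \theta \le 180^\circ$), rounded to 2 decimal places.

|z| = sqrt(19^2 + (-6)^2) = sqrt(397)
arg(z) = arctan(b/a) = arctan(-6/19) (quadrant-adjusted) = -17.53°


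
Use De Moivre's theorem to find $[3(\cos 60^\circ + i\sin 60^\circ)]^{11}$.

By De Moivre: z^n = r^n(cos(nθ) + i sin(nθ))
= 3^11(cos(11*60°) + i sin(11*60°))
= 177147(cos 300° + i sin 300°)
= 177147/2 - (177147*sqrt(3)/2)i


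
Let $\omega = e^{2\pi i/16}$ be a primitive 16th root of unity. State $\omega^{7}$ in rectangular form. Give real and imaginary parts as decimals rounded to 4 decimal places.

ω^7 = e^(2πi·7/16) = e^(i·7π/8)
= cos(7π/8) + i sin(7π/8)
= -0.9239 + 0.3827i


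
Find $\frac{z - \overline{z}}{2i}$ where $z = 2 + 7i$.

z - conjugate(z) = 2bi
(z - conjugate(z))/(2i) = 2bi/(2i) = b = 7


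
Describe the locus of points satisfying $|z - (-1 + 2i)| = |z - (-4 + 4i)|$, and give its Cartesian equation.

|z - z1| = |z - z2| means z is equidistant from z1 and z2,
i.e. the perpendicular bisector of the segment from (-1, 2) to (-4, 4) (midpoint (-5/2, 3)).
With z = x + yi, square both sides:
(x - (-1))^2 + (y - 2)^2 = (x - (-4))^2 + (y - 4)^2
The x^2 and y^2 terms cancel: -6x + 4y = 32 - 5 = 27
Simplify: 6x - 4y = -27
Locus: Perpendicular bisector of the segment from (-1, 2) to (-4, 4): the line 6x - 4y = -27


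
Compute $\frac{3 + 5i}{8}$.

Divisor is real, so divide each part by 8:
= 3/8 + (5/8)i


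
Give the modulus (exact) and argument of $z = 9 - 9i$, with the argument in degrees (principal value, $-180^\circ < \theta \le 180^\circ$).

|z| = sqrt(9^2 + (-9)^2) = sqrt(162)
arg(z) = arctan(b/a) = arctan(-9/9) (quadrant-adjusted) = -45°


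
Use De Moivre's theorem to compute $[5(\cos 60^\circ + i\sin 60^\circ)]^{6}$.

By De Moivre: z^n = r^n(cos(nθ) + i sin(nθ))
= 5^6(cos(6*60°) + i sin(6*60°))
= 15625(cos 0° + i sin 0°)
= 15625


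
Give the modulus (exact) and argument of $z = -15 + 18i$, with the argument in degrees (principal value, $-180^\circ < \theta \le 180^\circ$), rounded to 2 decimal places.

|z| = sqrt((-15)^2 + 18^2) = sqrt(549)
arg(z) = arctan(b/a) = arctan(18/-15) (quadrant-adjusted) = 129.81°


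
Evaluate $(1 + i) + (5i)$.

(1 + 0) + (1 + 5)i = 1 + 6i


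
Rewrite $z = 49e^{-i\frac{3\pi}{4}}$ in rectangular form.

a = r cos θ = 49 * -sqrt(2)/2 = -49*sqrt(2)/2
b = r sin θ = 49 * -sqrt(2)/2 = -49*sqrt(2)/2
z = -49*sqrt(2)/2 - (49*sqrt(2)/2)i


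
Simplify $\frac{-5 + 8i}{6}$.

Divisor is real, so divide each part by 6:
= -5/6 + (4/3)i


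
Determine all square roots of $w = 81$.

|w| = 81, arg(w) = 0°
Root modulus = 81^(1/2) = 9
Root arguments: θ_k = (0° + 360°k)/2 for k = 0, 1, ..., 1
Roots: 9, -9


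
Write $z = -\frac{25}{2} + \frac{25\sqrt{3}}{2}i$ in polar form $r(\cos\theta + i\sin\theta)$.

r = |z| = sqrt(a^2 + b^2) = sqrt((-25/2)^2 + (25*sqrt(3)/2)^2) = sqrt(625/4 + 1875/4) = sqrt(625) = 25
θ = arctan(b/a) = arctan(21.6506/-12.5) (quadrant-adjusted) = 120°
z = 25(cos 120° + i sin 120°)


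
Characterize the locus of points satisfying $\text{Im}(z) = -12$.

Im(z) = y where z = x + yi; the equation y = -12 is satisfied by all points with that y-coordinate
Locus: Horizontal line y = -12


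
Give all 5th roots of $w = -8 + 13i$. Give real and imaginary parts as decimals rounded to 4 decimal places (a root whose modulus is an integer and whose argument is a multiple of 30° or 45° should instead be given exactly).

|w| = sqrt(233) ≈ 15.264338, arg(w) ≈ 121.607502°
Root modulus = sqrt(233)^(1/5) ≈ 1.724787
Root arguments: θ_k = (arg(w) + 360°k)/5 for k = 0, 1, ..., 4
Compute each root as (root modulus)(cos θ_k + i sin θ_k) using full-precision intermediates, then round to 4 decimal places.
Roots: 1.5717 + 0.7104i, -0.1899 + 1.7143i, -1.6891 + 0.3491i, -0.8540 - 1.4985i, 1.1613 - 1.2753i


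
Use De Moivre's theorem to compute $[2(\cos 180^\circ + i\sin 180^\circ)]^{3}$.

By De Moivre: z^n = r^n(cos(nθ) + i sin(nθ))
= 2^3(cos(3*180°) + i sin(3*180°))
= 8(cos 180° + i sin 180°)
= -8


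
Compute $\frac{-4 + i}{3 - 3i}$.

Multiply numerator and denominator by conjugate (3 + 3i):
= (-4 + i)(3 + 3i) / (3^2 + (-3)^2)
= (-15 - 9i) / 18
Divide through by 3: (-5 - 3i) / 6
= -5/6 - (1/2)i


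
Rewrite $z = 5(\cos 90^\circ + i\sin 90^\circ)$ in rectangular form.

a = r cos θ = 5 * 0 = 0
b = r sin θ = 5 * 1 = 5
z = 5i


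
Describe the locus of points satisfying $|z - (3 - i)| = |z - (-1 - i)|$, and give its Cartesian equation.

|z - z1| = |z - z2| means z is equidistant from z1 and z2,
i.e. the perpendicular bisector of the segment from (3, -1) to (-1, -1) (midpoint (1, -1)).
With z = x + yi, square both sides:
(x - 3)^2 + (y - (-1))^2 = (x - (-1))^2 + (y - (-1))^2
The x^2 and y^2 terms cancel: -8x + 0y = 2 - 10 = -8
Simplify: x = 1
Locus: Perpendicular bisector of the segment from (3, -1) to (-1, -1): the line x = 1


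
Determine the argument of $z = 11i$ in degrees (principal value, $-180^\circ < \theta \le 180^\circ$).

a = 0 and b > 0, so z lies on the positive imaginary axis: θ = 90°


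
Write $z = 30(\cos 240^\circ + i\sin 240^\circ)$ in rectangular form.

a = r cos θ = 30 * -1/2 = -15
b = r sin θ = 30 * -sqrt(3)/2 = -15*sqrt(3)
z = -15 - 15*sqrt(3)i


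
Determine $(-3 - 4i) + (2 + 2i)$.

(-3 + 2) + (-4 + 2)i = -1 - 2i


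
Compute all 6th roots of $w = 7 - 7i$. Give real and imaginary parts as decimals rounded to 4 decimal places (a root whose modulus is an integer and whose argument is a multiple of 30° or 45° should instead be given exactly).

|w| = sqrt(98) ≈ 9.899495, arg(w) = 315°
Root modulus = sqrt(98)^(1/6) ≈ 1.465330
Root arguments: θ_k = (315° + 360°k)/6 for k = 0, 1, ..., 5
Compute each root as (root modulus)(cos θ_k + i sin θ_k) using full-precision intermediates, then round to 4 decimal places.
Roots: 0.8920 + 1.1625i, -0.5608 + 1.3538i, -1.4528 + 0.1913i, -0.8920 - 1.1625i, 0.5608 - 1.3538i, 1.4528 - 0.1913i


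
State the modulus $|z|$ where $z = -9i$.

|z| = sqrt(a^2 + b^2) = sqrt(0^2 + (-9)^2) = sqrt(81) = 9


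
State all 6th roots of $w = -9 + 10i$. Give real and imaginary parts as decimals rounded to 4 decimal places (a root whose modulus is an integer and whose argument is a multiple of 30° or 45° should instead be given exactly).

|w| = sqrt(181) ≈ 13.453624, arg(w) ≈ 131.987212°
Root modulus = sqrt(181)^(1/6) ≈ 1.542197
Root arguments: θ_k = (arg(w) + 360°k)/6 for k = 0, 1, ..., 5
Compute each root as (root modulus)(cos θ_k + i sin θ_k) using full-precision intermediates, then round to 4 decimal places.
Roots: 1.4299 + 0.5777i, 0.2147 + 1.5272i, -1.2152 + 0.9495i, -1.4299 - 0.5777i, -0.2147 - 1.5272i, 1.2152 - 0.9495i


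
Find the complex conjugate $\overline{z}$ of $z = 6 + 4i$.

If z = a + bi, then conjugate(z) = a - bi
conjugate(6 + 4i) = 6 - 4i


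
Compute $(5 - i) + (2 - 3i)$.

(5 + 2) + (-1 + (-3))i = 7 - 4i


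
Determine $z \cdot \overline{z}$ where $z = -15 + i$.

z * conjugate(z) = |z|^2 = a^2 + b^2
= (-15)^2 + 1^2 = 226


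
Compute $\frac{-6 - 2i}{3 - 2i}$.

Multiply numerator and denominator by conjugate (3 + 2i):
= (-6 - 2i)(3 + 2i) / (3^2 + (-2)^2)
= (-14 - 18i) / 13
= -14/13 - (18/13)i


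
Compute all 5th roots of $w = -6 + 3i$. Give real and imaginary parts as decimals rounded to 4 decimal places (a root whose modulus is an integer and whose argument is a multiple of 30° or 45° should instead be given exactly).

|w| = sqrt(45) ≈ 6.708204, arg(w) ≈ 153.434949°
Root modulus = sqrt(45)^(1/5) ≈ 1.463259
Root arguments: θ_k = (arg(w) + 360°k)/5 for k = 0, 1, ..., 4
Compute each root as (root modulus)(cos θ_k + i sin θ_k) using full-precision intermediates, then round to 4 decimal places.
Roots: 1.2584 + 0.7468i, -0.3214 + 1.4275i, -1.4570 + 0.1355i, -0.5791 - 1.3438i, 1.0991 - 0.9660i


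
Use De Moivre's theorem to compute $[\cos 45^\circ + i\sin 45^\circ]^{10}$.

By De Moivre: z^n = r^n(cos(nθ) + i sin(nθ))
= 1^10(cos(10*45°) + i sin(10*45°))
= 1(cos 90° + i sin 90°)
= i


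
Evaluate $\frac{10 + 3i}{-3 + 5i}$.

Multiply numerator and denominator by conjugate (-3 - 5i):
= (10 + 3i)(-3 - 5i) / ((-3)^2 + 5^2)
= (-15 - 59i) / 34
= -15/34 - (59/34)i


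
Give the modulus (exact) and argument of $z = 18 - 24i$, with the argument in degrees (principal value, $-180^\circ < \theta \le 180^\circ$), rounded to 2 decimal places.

|z| = sqrt(18^2 + (-24)^2) = 30
arg(z) = arctan(b/a) = arctan(-24/18) (quadrant-adjusted) = -53.13°


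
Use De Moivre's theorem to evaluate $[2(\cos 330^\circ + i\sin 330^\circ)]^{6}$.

By De Moivre: z^n = r^n(cos(nθ) + i sin(nθ))
= 2^6(cos(6*330°) + i sin(6*330°))
= 64(cos 180° + i sin 180°)
= -64


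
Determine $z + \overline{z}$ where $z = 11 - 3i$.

z + conjugate(z) = (a + bi) + (a - bi) = 2a
= 2 * 11 = 22


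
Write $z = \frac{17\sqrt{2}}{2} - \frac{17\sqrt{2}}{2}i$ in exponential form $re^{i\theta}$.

r = |z| = sqrt((17*sqrt(2)/2)^2 + (-17*sqrt(2)/2)^2) = sqrt(289/2 + 289/2) = sqrt(289) = 17
θ = arctan(b/a) = arctan(-12.0208/12.0208) (quadrant-adjusted) = -45° = -π/4
z = 17e^(-i*π/4)


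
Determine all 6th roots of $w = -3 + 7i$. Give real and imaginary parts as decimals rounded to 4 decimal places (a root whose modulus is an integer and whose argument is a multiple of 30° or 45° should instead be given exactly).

|w| = sqrt(58) ≈ 7.615773, arg(w) ≈ 113.198591°
Root modulus = sqrt(58)^(1/6) ≈ 1.402660
Root arguments: θ_k = (arg(w) + 360°k)/6 for k = 0, 1, ..., 5
Compute each root as (root modulus)(cos θ_k + i sin θ_k) using full-precision intermediates, then round to 4 decimal places.
Roots: 1.3273 + 0.4536i, 0.2708 + 1.3763i, -1.0565 + 0.9227i, -1.3273 - 0.4536i, -0.2708 - 1.3763i, 1.0565 - 0.9227i


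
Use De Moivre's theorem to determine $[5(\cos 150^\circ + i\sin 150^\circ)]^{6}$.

By De Moivre: z^n = r^n(cos(nθ) + i sin(nθ))
= 5^6(cos(6*150°) + i sin(6*150°))
= 15625(cos 180° + i sin 180°)
= -15625


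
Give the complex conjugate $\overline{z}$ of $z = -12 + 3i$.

If z = a + bi, then conjugate(z) = a - bi
conjugate(-12 + 3i) = -12 - 3i


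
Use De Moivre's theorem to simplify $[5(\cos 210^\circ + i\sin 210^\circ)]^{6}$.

By De Moivre: z^n = r^n(cos(nθ) + i sin(nθ))
= 5^6(cos(6*210°) + i sin(6*210°))
= 15625(cos 180° + i sin 180°)
= -15625


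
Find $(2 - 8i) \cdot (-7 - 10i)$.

(a1*a2 - b1*b2) + (a1*b2 + b1*a2)i
= (-14 - 80) + (-20 + 56)i
= -94 + 36i


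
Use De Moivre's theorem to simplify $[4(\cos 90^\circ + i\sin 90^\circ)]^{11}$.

By De Moivre: z^n = r^n(cos(nθ) + i sin(nθ))
= 4^11(cos(11*90°) + i sin(11*90°))
= 4194304(cos 270° + i sin 270°)
= -4194304i


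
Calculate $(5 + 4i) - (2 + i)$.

(5 - 2) + (4 - 1)i = 3 + 3i


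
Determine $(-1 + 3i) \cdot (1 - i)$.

(a1*a2 - b1*b2) + (a1*b2 + b1*a2)i
= (-1 - (-3)) + (1 + 3)i
= 2 + 4i


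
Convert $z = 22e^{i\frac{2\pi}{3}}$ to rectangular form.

a = r cos θ = 22 * -1/2 = -11
b = r sin θ = 22 * sqrt(3)/2 = 11*sqrt(3)
z = -11 + 11*sqrt(3)i


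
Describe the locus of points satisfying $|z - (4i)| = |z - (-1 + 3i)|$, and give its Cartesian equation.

|z - z1| = |z - z2| means z is equidistant from z1 and z2,
i.e. the perpendicular bisector of the segment from (0, 4) to (-1, 3) (midpoint (-1/2, 7/2)).
With z = x + yi, square both sides:
(x - 0)^2 + (y - 4)^2 = (x - (-1))^2 + (y - 3)^2
The x^2 and y^2 terms cancel: -2x + (-2)y = 10 - 16 = -6
Simplify: x + y = 3
Locus: Perpendicular bisector of the segment from (0, 4) to (-1, 3): the line x + y = 3


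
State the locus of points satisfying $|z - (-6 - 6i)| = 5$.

|z - z0| = r describes a circle centered at z0 with radius r
Here z0 = -6 - 6i and r = 5
Locus: Circle centered at (-6, -6) with radius 5


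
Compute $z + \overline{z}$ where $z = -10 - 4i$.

z + conjugate(z) = (a + bi) + (a - bi) = 2a
= 2 * (-10) = -20


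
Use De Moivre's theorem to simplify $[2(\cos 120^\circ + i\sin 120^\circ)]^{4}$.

By De Moivre: z^n = r^n(cos(nθ) + i sin(nθ))
= 2^4(cos(4*120°) + i sin(4*120°))
= 16(cos 120° + i sin 120°)
= -8 + 8*sqrt(3)i


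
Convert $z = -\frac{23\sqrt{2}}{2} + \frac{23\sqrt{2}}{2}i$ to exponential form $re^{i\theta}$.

r = |z| = sqrt((-23*sqrt(2)/2)^2 + (23*sqrt(2)/2)^2) = sqrt(529/2 + 529/2) = sqrt(529) = 23
θ = arctan(b/a) = arctan(16.2635/-16.2635) (quadrant-adjusted) = 135° = 3π/4
z = 23e^(i*3π/4)


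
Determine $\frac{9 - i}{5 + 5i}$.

Multiply numerator and denominator by conjugate (5 - 5i):
= (9 - i)(5 - 5i) / (5^2 + 5^2)
= (40 - 50i) / 50
Divide through by 10: (4 - 5i) / 5
= 4/5 - i


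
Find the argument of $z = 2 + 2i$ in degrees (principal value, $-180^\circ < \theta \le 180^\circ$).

θ = arctan(b/a) = arctan(2/2) (quadrant-adjusted) = 45°
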